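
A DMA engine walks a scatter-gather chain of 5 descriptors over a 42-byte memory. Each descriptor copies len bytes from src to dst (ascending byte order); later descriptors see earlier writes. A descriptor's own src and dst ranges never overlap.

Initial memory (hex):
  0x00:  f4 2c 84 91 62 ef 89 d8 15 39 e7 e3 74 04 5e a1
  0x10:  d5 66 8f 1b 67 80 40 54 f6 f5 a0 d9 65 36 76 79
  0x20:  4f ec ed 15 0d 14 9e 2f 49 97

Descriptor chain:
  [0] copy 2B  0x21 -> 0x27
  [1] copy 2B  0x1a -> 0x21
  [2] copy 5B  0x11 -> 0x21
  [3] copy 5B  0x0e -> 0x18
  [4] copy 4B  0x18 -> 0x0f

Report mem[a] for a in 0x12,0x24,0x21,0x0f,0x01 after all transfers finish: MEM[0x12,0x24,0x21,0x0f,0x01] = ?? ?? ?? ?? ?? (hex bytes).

[0] 0x21->0x27 len=2 : ec ed
[1] 0x1a->0x21 len=2 : a0 d9
[2] 0x11->0x21 len=5 : 66 8f 1b 67 80
[3] 0x0e->0x18 len=5 : 5e a1 d5 66 8f
[4] 0x18->0x0f len=4 : 5e a1 d5 66
query mem[0x12]=0x66, mem[0x24]=0x67, mem[0x21]=0x66, mem[0x0f]=0x5e, mem[0x01]=0x2c

MEM[0x12,0x24,0x21,0x0f,0x01] = 66 67 66 5e 2c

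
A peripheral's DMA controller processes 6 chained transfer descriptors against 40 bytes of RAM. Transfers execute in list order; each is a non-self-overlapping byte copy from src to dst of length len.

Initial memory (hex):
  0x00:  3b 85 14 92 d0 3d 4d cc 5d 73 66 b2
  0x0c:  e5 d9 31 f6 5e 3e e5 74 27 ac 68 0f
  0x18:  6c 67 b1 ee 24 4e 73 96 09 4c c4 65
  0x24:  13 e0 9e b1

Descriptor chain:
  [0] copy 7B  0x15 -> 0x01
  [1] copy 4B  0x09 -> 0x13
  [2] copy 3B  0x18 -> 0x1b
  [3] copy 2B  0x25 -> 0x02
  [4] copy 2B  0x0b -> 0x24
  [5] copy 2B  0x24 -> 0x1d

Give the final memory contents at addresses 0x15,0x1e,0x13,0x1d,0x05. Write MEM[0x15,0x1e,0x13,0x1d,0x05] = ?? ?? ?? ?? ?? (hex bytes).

[0] 0x15->0x01 len=7 : ac 68 0f 6c 67 b1 ee
[1] 0x09->0x13 len=4 : 73 66 b2 e5
[2] 0x18->0x1b len=3 : 6c 67 b1
[3] 0x25->0x02 len=2 : e0 9e
[4] 0x0b->0x24 len=2 : b2 e5
[5] 0x24->0x1d len=2 : b2 e5
query mem[0x15]=0xb2, mem[0x1e]=0xe5, mem[0x13]=0x73, mem[0x1d]=0xb2, mem[0x05]=0x67

MEM[0x15,0x1e,0x13,0x1d,0x05] = b2 e5 73 b2 67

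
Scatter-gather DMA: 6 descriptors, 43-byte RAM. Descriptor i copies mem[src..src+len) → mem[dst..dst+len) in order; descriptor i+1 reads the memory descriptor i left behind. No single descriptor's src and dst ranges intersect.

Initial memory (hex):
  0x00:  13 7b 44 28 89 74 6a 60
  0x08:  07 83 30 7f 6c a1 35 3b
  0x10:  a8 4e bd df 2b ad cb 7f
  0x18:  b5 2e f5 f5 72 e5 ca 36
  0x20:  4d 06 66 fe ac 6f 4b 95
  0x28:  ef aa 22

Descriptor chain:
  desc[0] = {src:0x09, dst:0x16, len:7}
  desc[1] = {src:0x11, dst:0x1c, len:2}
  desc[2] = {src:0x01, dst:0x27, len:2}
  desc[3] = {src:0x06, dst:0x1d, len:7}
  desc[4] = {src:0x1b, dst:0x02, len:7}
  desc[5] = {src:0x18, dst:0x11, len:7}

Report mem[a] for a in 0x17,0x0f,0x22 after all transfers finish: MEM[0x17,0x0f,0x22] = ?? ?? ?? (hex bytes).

#0 dst[0x16+7] := {0x83,0x30,0x7f,0x6c,0xa1,0x35,0x3b}
#1 dst[0x1c+2] := {0x4e,0xbd}
#2 dst[0x27+2] := {0x7b,0x44}
#3 dst[0x1d+7] := {0x6a,0x60,0x07,0x83,0x30,0x7f,0x6c}
#4 dst[0x02+7] := {0x35,0x4e,0x6a,0x60,0x07,0x83,0x30}
#5 dst[0x11+7] := {0x7f,0x6c,0xa1,0x35,0x4e,0x6a,0x60}
query mem[0x17]=0x60, mem[0x0f]=0x3b, mem[0x22]=0x7f

MEM[0x17,0x0f,0x22] = 60 3b 7f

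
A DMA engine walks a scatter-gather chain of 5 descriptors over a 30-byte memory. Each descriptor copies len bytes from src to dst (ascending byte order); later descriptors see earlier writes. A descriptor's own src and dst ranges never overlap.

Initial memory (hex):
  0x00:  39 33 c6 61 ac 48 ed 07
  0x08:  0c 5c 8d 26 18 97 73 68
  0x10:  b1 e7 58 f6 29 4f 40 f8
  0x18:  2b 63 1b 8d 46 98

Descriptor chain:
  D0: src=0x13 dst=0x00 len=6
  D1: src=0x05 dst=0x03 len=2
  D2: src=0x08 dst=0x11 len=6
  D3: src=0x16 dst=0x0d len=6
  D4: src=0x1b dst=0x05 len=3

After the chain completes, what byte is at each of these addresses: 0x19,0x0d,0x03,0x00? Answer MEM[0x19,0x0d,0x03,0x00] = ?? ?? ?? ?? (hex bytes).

MEM[0x19,0x0d,0x03,0x00] = 63 97 2b f6

#0 dst[0x00+6] := {0xf6,0x29,0x4f,0x40,0xf8,0x2b}
#1 dst[0x03+2] := {0x2b,0xed}
#2 dst[0x11+6] := {0x0c,0x5c,0x8d,0x26,0x18,0x97}
#3 dst[0x0d+6] := {0x97,0xf8,0x2b,0x63,0x1b,0x8d}
#4 dst[0x05+3] := {0x8d,0x46,0x98}
query mem[0x19]=0x63, mem[0x0d]=0x97, mem[0x03]=0x2b, mem[0x00]=0xf6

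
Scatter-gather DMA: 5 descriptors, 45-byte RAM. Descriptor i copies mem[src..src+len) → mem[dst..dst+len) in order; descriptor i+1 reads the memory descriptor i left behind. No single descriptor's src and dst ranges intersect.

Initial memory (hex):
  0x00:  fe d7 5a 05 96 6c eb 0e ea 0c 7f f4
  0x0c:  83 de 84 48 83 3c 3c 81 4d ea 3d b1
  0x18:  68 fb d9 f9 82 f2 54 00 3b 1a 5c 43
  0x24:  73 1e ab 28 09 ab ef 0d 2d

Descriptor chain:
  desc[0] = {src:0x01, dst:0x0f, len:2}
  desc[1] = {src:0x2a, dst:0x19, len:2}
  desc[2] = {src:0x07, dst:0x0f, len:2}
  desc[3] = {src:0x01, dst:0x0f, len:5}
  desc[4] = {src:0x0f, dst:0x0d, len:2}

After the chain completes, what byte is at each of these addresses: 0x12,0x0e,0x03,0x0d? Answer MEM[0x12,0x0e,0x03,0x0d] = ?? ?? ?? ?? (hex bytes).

#0 dst[0x0f+2] := {0xd7,0x5a}
#1 dst[0x19+2] := {0xef,0x0d}
#2 dst[0x0f+2] := {0x0e,0xea}
#3 dst[0x0f+5] := {0xd7,0x5a,0x05,0x96,0x6c}
#4 dst[0x0d+2] := {0xd7,0x5a}
query mem[0x12]=0x96, mem[0x0e]=0x5a, mem[0x03]=0x05, mem[0x0d]=0xd7

MEM[0x12,0x0e,0x03,0x0d] = 96 5a 05 d7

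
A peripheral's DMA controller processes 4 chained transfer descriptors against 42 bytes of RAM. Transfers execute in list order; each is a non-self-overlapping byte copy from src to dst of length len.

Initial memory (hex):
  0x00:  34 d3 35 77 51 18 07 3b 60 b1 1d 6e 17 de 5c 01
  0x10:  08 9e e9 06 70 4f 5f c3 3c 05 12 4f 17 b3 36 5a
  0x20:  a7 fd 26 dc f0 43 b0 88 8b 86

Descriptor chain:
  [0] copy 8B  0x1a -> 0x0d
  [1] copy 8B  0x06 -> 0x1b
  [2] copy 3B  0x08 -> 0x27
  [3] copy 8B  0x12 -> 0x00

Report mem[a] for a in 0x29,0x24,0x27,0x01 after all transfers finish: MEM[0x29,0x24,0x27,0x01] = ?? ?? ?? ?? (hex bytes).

  after D0: wrote 8B at 0x0d = 124f17b3365aa7fd
  after D1: wrote 8B at 0x1b = 073b60b11d6e1712
  after D2: wrote 3B at 0x27 = 60b11d
  after D3: wrote 8B at 0x00 = 5aa7fd4f5fc33c05
query mem[0x29]=0x1d, mem[0x24]=0xf0, mem[0x27]=0x60, mem[0x01]=0xa7

MEM[0x29,0x24,0x27,0x01] = 1d f0 60 a7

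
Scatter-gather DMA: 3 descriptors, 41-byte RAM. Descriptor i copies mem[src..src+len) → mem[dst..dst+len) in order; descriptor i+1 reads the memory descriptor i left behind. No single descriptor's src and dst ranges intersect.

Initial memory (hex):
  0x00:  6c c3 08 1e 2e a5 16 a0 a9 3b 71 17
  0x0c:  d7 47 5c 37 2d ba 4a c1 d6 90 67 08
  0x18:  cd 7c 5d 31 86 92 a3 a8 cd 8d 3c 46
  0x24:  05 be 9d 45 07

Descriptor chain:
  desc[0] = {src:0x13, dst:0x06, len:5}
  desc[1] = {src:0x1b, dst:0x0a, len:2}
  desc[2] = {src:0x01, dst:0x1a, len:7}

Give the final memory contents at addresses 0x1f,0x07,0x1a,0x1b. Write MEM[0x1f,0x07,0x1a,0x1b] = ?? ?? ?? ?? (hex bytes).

MEM[0x1f,0x07,0x1a,0x1b] = c1 d6 c3 08

[0] 0x13->0x06 len=5 : c1 d6 90 67 08
[1] 0x1b->0x0a len=2 : 31 86
[2] 0x01->0x1a len=7 : c3 08 1e 2e a5 c1 d6
query mem[0x1f]=0xc1, mem[0x07]=0xd6, mem[0x1a]=0xc3, mem[0x1b]=0x08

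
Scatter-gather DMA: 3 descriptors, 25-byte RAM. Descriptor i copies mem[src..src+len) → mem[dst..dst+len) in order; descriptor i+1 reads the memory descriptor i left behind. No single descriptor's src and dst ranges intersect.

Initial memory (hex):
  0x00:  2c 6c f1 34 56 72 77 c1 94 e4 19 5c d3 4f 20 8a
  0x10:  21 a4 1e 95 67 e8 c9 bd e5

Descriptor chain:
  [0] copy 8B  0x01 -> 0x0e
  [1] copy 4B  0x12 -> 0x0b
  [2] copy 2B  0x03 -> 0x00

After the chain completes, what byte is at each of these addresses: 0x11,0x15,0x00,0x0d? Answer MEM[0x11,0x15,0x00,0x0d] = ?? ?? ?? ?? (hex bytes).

[0] 0x01->0x0e len=8 : 6c f1 34 56 72 77 c1 94
[1] 0x12->0x0b len=4 : 72 77 c1 94
[2] 0x03->0x00 len=2 : 34 56
query mem[0x11]=0x56, mem[0x15]=0x94, mem[0x00]=0x34, mem[0x0d]=0xc1

MEM[0x11,0x15,0x00,0x0d] = 56 94 34 c1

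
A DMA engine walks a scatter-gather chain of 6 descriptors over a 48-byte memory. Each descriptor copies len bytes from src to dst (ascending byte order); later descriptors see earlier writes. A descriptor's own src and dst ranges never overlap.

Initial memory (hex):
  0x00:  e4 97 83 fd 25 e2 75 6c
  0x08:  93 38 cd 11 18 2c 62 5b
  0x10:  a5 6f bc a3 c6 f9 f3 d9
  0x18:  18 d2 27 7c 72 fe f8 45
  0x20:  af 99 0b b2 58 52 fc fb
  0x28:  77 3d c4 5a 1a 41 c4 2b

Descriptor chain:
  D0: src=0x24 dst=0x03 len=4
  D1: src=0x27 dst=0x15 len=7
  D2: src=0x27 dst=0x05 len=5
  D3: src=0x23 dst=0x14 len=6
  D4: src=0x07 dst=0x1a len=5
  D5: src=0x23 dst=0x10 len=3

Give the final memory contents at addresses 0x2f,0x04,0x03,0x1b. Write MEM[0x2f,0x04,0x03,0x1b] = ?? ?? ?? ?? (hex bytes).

MEM[0x2f,0x04,0x03,0x1b] = 2b 52 58 c4

  after D0: wrote 4B at 0x03 = 5852fcfb
  after D1: wrote 7B at 0x15 = fb773dc45a1a41
  after D2: wrote 5B at 0x05 = fb773dc45a
  after D3: wrote 6B at 0x14 = b25852fcfb77
  after D4: wrote 5B at 0x1a = 3dc45acd11
  after D5: wrote 3B at 0x10 = b25852
query mem[0x2f]=0x2b, mem[0x04]=0x52, mem[0x03]=0x58, mem[0x1b]=0xc4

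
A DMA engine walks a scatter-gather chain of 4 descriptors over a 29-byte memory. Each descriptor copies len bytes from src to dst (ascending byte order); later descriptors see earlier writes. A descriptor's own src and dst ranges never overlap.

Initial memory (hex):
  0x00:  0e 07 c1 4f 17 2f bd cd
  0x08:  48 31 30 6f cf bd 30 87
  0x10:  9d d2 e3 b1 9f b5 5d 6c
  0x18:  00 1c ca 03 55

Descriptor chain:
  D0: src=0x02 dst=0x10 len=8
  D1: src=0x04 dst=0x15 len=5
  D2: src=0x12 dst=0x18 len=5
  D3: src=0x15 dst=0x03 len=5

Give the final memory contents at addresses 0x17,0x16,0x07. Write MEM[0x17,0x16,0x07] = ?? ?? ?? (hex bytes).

[0] 0x02->0x10 len=8 : c1 4f 17 2f bd cd 48 31
[1] 0x04->0x15 len=5 : 17 2f bd cd 48
[2] 0x12->0x18 len=5 : 17 2f bd 17 2f
[3] 0x15->0x03 len=5 : 17 2f bd 17 2f
query mem[0x17]=0xbd, mem[0x16]=0x2f, mem[0x07]=0x2f

MEM[0x17,0x16,0x07] = bd 2f 2f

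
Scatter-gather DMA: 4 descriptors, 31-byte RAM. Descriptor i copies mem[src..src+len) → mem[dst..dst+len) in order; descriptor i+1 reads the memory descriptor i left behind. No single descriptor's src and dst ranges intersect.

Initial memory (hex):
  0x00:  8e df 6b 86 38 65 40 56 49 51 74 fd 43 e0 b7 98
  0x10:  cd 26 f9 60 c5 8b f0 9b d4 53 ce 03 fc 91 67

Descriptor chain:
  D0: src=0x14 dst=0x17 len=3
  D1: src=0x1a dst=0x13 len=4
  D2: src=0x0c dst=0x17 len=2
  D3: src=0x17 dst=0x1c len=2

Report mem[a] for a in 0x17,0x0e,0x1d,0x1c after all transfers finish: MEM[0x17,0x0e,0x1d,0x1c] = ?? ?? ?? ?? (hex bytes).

#0 dst[0x17+3] := {0xc5,0x8b,0xf0}
#1 dst[0x13+4] := {0xce,0x03,0xfc,0x91}
#2 dst[0x17+2] := {0x43,0xe0}
#3 dst[0x1c+2] := {0x43,0xe0}
query mem[0x17]=0x43, mem[0x0e]=0xb7, mem[0x1d]=0xe0, mem[0x1c]=0x43

MEM[0x17,0x0e,0x1d,0x1c] = 43 b7 e0 43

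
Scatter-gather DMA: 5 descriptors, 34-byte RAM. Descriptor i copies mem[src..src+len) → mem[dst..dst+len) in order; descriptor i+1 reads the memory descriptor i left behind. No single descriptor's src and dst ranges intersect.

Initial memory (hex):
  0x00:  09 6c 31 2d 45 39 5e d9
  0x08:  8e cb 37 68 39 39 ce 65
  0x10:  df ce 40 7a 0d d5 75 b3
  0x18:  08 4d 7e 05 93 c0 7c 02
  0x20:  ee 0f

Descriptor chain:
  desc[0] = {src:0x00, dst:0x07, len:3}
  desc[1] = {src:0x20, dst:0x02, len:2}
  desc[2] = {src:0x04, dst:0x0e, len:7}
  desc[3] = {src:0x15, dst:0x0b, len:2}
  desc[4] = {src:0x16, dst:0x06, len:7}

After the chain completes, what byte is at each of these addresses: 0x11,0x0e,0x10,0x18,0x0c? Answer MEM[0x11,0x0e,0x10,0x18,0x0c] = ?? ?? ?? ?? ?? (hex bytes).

  after D0: wrote 3B at 0x07 = 096c31
  after D1: wrote 2B at 0x02 = ee0f
  after D2: wrote 7B at 0x0e = 45395e096c3137
  after D3: wrote 2B at 0x0b = d575
  after D4: wrote 7B at 0x06 = 75b3084d7e0593
query mem[0x11]=0x09, mem[0x0e]=0x45, mem[0x10]=0x5e, mem[0x18]=0x08, mem[0x0c]=0x93

MEM[0x11,0x0e,0x10,0x18,0x0c] = 09 45 5e 08 93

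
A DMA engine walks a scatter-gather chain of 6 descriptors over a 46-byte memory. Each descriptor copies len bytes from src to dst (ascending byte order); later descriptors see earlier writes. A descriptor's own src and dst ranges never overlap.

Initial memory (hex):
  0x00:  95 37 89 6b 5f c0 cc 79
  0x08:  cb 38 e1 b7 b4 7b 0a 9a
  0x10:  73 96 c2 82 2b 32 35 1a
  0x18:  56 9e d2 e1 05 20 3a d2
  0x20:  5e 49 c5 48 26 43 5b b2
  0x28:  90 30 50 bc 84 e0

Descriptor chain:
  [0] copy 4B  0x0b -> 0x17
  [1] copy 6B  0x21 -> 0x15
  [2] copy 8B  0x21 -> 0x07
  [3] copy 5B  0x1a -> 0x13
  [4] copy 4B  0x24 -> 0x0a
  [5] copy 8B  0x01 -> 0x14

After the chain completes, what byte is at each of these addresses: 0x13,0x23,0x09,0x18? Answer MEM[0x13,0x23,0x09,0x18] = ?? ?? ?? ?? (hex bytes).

MEM[0x13,0x23,0x09,0x18] = 5b 48 48 c0

D0: mem[0x17..0x1a] <- [b7 b4 7b 0a]
D1: mem[0x15..0x1a] <- [49 c5 48 26 43 5b]
D2: mem[0x07..0x0e] <- [49 c5 48 26 43 5b b2 90]
D3: mem[0x13..0x17] <- [5b e1 05 20 3a]
D4: mem[0x0a..0x0d] <- [26 43 5b b2]
D5: mem[0x14..0x1b] <- [37 89 6b 5f c0 cc 49 c5]
query mem[0x13]=0x5b, mem[0x23]=0x48, mem[0x09]=0x48, mem[0x18]=0xc0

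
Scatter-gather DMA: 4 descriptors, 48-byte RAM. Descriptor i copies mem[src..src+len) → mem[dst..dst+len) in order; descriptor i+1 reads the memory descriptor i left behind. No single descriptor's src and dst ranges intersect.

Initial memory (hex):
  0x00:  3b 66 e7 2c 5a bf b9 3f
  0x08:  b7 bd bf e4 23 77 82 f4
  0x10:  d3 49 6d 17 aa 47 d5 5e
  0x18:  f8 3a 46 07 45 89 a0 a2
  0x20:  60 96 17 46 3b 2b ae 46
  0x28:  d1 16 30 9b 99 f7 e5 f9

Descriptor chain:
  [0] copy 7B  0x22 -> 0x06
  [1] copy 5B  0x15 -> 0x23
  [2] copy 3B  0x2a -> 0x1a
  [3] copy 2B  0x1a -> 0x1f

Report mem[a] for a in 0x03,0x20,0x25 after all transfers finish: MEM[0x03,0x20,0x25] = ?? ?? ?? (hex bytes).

  after D0: wrote 7B at 0x06 = 17463b2bae46d1
  after D1: wrote 5B at 0x23 = 47d55ef83a
  after D2: wrote 3B at 0x1a = 309b99
  after D3: wrote 2B at 0x1f = 309b
query mem[0x03]=0x2c, mem[0x20]=0x9b, mem[0x25]=0x5e

MEM[0x03,0x20,0x25] = 2c 9b 5e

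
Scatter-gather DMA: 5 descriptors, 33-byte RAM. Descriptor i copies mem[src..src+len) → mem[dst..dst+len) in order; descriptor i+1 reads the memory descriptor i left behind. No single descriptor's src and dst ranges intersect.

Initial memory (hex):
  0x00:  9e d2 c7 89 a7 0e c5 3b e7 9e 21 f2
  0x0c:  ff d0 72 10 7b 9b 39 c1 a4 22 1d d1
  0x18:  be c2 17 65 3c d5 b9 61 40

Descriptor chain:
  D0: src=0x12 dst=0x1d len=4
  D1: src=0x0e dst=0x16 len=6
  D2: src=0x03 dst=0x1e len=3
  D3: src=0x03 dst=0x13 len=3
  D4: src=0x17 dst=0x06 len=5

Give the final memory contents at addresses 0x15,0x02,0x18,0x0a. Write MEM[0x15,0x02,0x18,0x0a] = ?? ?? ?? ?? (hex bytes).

MEM[0x15,0x02,0x18,0x0a] = 0e c7 7b c1

#0 dst[0x1d+4] := {0x39,0xc1,0xa4,0x22}
#1 dst[0x16+6] := {0x72,0x10,0x7b,0x9b,0x39,0xc1}
#2 dst[0x1e+3] := {0x89,0xa7,0x0e}
#3 dst[0x13+3] := {0x89,0xa7,0x0e}
#4 dst[0x06+5] := {0x10,0x7b,0x9b,0x39,0xc1}
query mem[0x15]=0x0e, mem[0x02]=0xc7, mem[0x18]=0x7b, mem[0x0a]=0xc1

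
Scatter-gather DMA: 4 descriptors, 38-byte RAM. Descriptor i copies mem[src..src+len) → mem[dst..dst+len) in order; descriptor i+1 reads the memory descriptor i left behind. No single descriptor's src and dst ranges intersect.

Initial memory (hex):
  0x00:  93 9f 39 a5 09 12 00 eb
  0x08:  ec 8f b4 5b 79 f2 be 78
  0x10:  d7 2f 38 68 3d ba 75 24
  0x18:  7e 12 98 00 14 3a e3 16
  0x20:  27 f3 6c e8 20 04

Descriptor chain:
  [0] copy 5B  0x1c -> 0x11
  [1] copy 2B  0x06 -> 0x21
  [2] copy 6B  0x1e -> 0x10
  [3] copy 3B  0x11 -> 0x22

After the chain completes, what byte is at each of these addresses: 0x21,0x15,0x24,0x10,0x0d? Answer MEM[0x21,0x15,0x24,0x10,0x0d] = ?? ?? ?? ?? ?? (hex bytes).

MEM[0x21,0x15,0x24,0x10,0x0d] = 00 e8 00 e3 f2

  after D0: wrote 5B at 0x11 = 143ae31627
  after D1: wrote 2B at 0x21 = 00eb
  after D2: wrote 6B at 0x10 = e3162700ebe8
  after D3: wrote 3B at 0x22 = 162700
query mem[0x21]=0x00, mem[0x15]=0xe8, mem[0x24]=0x00, mem[0x10]=0xe3, mem[0x0d]=0xf2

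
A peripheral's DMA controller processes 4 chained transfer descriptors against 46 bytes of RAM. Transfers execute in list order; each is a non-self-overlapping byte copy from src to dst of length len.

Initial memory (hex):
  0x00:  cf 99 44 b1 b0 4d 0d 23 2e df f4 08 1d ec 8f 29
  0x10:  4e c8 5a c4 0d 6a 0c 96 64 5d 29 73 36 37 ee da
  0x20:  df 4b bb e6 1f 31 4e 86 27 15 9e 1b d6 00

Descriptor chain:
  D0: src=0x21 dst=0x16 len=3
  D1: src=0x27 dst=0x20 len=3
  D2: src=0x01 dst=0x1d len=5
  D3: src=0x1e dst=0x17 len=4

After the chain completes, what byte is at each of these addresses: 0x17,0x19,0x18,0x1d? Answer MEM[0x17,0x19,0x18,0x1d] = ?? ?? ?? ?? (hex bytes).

D0: mem[0x16..0x18] <- [4b bb e6]
D1: mem[0x20..0x22] <- [86 27 15]
D2: mem[0x1d..0x21] <- [99 44 b1 b0 4d]
D3: mem[0x17..0x1a] <- [44 b1 b0 4d]
query mem[0x17]=0x44, mem[0x19]=0xb0, mem[0x18]=0xb1, mem[0x1d]=0x99

MEM[0x17,0x19,0x18,0x1d] = 44 b0 b1 99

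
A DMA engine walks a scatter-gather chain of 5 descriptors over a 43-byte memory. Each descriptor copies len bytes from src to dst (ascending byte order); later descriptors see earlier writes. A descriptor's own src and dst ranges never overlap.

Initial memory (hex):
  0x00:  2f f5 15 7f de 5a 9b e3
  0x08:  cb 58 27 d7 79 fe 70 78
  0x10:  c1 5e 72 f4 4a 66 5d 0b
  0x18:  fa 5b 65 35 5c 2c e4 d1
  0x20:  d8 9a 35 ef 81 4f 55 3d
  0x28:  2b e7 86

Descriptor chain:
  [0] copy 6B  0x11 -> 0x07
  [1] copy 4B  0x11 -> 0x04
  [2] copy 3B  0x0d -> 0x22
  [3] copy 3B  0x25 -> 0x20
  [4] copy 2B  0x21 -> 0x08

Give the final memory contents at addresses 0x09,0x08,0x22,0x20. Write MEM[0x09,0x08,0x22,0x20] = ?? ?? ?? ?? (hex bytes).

  after D0: wrote 6B at 0x07 = 5e72f44a665d
  after D1: wrote 4B at 0x04 = 5e72f44a
  after D2: wrote 3B at 0x22 = fe7078
  after D3: wrote 3B at 0x20 = 4f553d
  after D4: wrote 2B at 0x08 = 553d
query mem[0x09]=0x3d, mem[0x08]=0x55, mem[0x22]=0x3d, mem[0x20]=0x4f

MEM[0x09,0x08,0x22,0x20] = 3d 55 3d 4f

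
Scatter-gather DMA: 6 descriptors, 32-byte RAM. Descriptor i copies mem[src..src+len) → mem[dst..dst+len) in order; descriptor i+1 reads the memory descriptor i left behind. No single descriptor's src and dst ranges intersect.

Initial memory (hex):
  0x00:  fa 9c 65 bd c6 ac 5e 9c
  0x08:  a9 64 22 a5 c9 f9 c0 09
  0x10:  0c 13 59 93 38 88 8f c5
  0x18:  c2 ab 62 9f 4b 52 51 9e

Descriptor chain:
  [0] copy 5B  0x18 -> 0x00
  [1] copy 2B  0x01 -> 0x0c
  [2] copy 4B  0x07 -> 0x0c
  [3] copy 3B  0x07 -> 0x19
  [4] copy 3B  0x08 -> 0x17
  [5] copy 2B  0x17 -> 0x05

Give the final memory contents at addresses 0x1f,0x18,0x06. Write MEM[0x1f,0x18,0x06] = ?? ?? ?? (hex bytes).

#0 dst[0x00+5] := {0xc2,0xab,0x62,0x9f,0x4b}
#1 dst[0x0c+2] := {0xab,0x62}
#2 dst[0x0c+4] := {0x9c,0xa9,0x64,0x22}
#3 dst[0x19+3] := {0x9c,0xa9,0x64}
#4 dst[0x17+3] := {0xa9,0x64,0x22}
#5 dst[0x05+2] := {0xa9,0x64}
query mem[0x1f]=0x9e, mem[0x18]=0x64, mem[0x06]=0x64

MEM[0x1f,0x18,0x06] = 9e 64 64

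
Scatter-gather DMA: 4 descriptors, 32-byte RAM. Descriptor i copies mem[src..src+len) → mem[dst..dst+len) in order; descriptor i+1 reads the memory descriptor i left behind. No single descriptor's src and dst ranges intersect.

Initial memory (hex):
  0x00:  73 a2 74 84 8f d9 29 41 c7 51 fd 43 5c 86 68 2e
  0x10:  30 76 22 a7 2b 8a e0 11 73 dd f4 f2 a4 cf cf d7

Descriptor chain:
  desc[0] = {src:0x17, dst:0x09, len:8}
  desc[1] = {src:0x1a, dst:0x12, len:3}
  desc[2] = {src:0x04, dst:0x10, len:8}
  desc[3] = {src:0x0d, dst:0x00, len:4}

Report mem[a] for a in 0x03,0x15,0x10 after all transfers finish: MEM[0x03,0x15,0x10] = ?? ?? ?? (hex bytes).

MEM[0x03,0x15,0x10] = 8f 11 8f

#0 dst[0x09+8] := {0x11,0x73,0xdd,0xf4,0xf2,0xa4,0xcf,0xcf}
#1 dst[0x12+3] := {0xf4,0xf2,0xa4}
#2 dst[0x10+8] := {0x8f,0xd9,0x29,0x41,0xc7,0x11,0x73,0xdd}
#3 dst[0x00+4] := {0xf2,0xa4,0xcf,0x8f}
query mem[0x03]=0x8f, mem[0x15]=0x11, mem[0x10]=0x8f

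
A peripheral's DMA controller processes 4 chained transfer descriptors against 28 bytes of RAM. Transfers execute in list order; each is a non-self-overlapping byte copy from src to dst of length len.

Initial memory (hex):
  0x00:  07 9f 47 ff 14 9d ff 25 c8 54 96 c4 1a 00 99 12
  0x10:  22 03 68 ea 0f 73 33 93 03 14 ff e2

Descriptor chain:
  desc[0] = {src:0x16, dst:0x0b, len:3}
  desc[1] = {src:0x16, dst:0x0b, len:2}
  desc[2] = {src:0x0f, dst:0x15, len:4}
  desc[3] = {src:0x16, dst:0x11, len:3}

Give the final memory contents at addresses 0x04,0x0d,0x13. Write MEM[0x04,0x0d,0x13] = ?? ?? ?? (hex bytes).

#0 dst[0x0b+3] := {0x33,0x93,0x03}
#1 dst[0x0b+2] := {0x33,0x93}
#2 dst[0x15+4] := {0x12,0x22,0x03,0x68}
#3 dst[0x11+3] := {0x22,0x03,0x68}
query mem[0x04]=0x14, mem[0x0d]=0x03, mem[0x13]=0x68

MEM[0x04,0x0d,0x13] = 14 03 68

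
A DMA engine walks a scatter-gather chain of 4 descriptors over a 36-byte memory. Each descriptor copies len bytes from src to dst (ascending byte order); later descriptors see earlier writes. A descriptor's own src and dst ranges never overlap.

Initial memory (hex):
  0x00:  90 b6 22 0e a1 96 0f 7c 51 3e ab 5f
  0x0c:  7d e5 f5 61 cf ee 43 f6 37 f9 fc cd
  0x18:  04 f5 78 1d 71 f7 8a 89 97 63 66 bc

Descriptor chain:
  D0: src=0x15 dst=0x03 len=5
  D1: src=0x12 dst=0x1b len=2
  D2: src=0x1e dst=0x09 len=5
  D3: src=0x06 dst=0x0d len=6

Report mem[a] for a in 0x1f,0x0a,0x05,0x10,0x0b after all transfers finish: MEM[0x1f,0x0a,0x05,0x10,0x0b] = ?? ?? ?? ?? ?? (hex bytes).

D0: mem[0x03..0x07] <- [f9 fc cd 04 f5]
D1: mem[0x1b..0x1c] <- [43 f6]
D2: mem[0x09..0x0d] <- [8a 89 97 63 66]
D3: mem[0x0d..0x12] <- [04 f5 51 8a 89 97]
query mem[0x1f]=0x89, mem[0x0a]=0x89, mem[0x05]=0xcd, mem[0x10]=0x8a, mem[0x0b]=0x97

MEM[0x1f,0x0a,0x05,0x10,0x0b] = 89 89 cd 8a 97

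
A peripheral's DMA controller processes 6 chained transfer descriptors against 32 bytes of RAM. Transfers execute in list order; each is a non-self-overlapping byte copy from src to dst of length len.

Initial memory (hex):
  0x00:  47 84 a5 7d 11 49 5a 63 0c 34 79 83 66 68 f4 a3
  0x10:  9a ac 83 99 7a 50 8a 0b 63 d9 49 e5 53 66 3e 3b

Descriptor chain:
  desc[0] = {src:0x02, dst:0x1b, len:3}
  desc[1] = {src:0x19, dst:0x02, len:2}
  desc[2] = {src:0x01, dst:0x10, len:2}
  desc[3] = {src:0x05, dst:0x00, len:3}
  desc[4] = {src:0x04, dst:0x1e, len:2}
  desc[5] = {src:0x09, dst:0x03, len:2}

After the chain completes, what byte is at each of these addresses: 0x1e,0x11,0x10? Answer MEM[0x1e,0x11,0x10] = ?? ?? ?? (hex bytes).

MEM[0x1e,0x11,0x10] = 11 d9 84

#0 dst[0x1b+3] := {0xa5,0x7d,0x11}
#1 dst[0x02+2] := {0xd9,0x49}
#2 dst[0x10+2] := {0x84,0xd9}
#3 dst[0x00+3] := {0x49,0x5a,0x63}
#4 dst[0x1e+2] := {0x11,0x49}
#5 dst[0x03+2] := {0x34,0x79}
query mem[0x1e]=0x11, mem[0x11]=0xd9, mem[0x10]=0x84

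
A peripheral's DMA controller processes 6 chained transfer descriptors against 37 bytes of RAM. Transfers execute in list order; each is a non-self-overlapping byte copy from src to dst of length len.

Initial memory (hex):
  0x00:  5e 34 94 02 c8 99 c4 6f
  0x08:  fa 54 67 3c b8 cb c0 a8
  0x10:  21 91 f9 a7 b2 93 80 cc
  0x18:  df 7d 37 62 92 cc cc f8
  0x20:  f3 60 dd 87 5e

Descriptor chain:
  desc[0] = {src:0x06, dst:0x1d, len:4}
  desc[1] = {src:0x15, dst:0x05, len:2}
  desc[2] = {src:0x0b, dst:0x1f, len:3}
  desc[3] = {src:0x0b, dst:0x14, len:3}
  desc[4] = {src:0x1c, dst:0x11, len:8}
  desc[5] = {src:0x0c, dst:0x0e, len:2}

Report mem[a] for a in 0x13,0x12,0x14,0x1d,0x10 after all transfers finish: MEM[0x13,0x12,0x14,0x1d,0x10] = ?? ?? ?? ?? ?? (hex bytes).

MEM[0x13,0x12,0x14,0x1d,0x10] = 6f c4 3c c4 21

  after D0: wrote 4B at 0x1d = c46ffa54
  after D1: wrote 2B at 0x05 = 9380
  after D2: wrote 3B at 0x1f = 3cb8cb
  after D3: wrote 3B at 0x14 = 3cb8cb
  after D4: wrote 8B at 0x11 = 92c46f3cb8cbdd87
  after D5: wrote 2B at 0x0e = b8cb
query mem[0x13]=0x6f, mem[0x12]=0xc4, mem[0x14]=0x3c, mem[0x1d]=0xc4, mem[0x10]=0x21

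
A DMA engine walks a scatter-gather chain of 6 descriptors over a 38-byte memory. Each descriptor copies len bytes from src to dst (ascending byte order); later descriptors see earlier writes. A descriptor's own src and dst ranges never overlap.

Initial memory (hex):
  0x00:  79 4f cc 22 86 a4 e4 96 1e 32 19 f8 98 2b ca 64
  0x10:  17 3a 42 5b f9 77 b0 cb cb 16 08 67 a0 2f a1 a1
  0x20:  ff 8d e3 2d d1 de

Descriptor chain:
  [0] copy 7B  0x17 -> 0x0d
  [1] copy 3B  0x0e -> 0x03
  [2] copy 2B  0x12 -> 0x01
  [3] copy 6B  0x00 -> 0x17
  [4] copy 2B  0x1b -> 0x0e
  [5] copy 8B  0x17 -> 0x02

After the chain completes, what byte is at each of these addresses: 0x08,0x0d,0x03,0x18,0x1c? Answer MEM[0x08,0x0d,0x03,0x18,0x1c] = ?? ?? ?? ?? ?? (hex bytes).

  after D0: wrote 7B at 0x0d = cbcb160867a02f
  after D1: wrote 3B at 0x03 = cb1608
  after D2: wrote 2B at 0x01 = a02f
  after D3: wrote 6B at 0x17 = 79a02fcb1608
  after D4: wrote 2B at 0x0e = 1608
  after D5: wrote 8B at 0x02 = 79a02fcb16082fa1
query mem[0x08]=0x2f, mem[0x0d]=0xcb, mem[0x03]=0xa0, mem[0x18]=0xa0, mem[0x1c]=0x08

MEM[0x08,0x0d,0x03,0x18,0x1c] = 2f cb a0 a0 08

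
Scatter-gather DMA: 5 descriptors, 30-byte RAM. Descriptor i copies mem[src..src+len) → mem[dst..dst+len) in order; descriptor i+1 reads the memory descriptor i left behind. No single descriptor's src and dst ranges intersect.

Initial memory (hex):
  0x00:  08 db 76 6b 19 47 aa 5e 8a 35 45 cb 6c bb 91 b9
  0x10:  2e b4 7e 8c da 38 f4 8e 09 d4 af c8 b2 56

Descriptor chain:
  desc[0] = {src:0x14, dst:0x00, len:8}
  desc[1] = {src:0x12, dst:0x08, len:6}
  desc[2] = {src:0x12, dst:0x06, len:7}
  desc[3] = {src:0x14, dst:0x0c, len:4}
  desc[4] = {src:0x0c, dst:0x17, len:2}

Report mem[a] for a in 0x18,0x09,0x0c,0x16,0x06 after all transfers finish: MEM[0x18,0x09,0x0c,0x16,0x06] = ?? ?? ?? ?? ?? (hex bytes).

  after D0: wrote 8B at 0x00 = da38f48e09d4afc8
  after D1: wrote 6B at 0x08 = 7e8cda38f48e
  after D2: wrote 7B at 0x06 = 7e8cda38f48e09
  after D3: wrote 4B at 0x0c = da38f48e
  after D4: wrote 2B at 0x17 = da38
query mem[0x18]=0x38, mem[0x09]=0x38, mem[0x0c]=0xda, mem[0x16]=0xf4, mem[0x06]=0x7e

MEM[0x18,0x09,0x0c,0x16,0x06] = 38 38 da f4 7e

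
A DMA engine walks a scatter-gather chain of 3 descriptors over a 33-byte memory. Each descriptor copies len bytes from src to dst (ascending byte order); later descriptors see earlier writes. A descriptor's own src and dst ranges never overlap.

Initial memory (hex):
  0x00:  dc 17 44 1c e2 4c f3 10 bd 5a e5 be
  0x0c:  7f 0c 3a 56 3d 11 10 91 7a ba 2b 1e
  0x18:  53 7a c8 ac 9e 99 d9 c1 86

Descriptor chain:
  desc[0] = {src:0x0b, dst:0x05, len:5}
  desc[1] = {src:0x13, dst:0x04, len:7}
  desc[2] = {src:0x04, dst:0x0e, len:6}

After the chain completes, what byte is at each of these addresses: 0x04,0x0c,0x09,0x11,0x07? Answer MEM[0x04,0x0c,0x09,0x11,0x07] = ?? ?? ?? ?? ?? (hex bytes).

MEM[0x04,0x0c,0x09,0x11,0x07] = 91 7f 53 2b 2b

[0] 0x0b->0x05 len=5 : be 7f 0c 3a 56
[1] 0x13->0x04 len=7 : 91 7a ba 2b 1e 53 7a
[2] 0x04->0x0e len=6 : 91 7a ba 2b 1e 53
query mem[0x04]=0x91, mem[0x0c]=0x7f, mem[0x09]=0x53, mem[0x11]=0x2b, mem[0x07]=0x2b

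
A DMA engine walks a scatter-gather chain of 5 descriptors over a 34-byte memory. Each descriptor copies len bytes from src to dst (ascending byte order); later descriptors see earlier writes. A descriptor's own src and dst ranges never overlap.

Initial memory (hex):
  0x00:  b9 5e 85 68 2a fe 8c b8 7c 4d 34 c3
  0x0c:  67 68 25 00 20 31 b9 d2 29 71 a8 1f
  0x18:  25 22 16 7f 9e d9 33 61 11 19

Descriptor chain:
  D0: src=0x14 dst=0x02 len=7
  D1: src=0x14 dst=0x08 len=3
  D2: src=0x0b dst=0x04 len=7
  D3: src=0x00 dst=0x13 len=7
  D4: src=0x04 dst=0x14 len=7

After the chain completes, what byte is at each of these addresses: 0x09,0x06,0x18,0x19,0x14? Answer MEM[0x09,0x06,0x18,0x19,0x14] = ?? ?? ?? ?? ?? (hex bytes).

MEM[0x09,0x06,0x18,0x19,0x14] = 20 68 00 20 c3

#0 dst[0x02+7] := {0x29,0x71,0xa8,0x1f,0x25,0x22,0x16}
#1 dst[0x08+3] := {0x29,0x71,0xa8}
#2 dst[0x04+7] := {0xc3,0x67,0x68,0x25,0x00,0x20,0x31}
#3 dst[0x13+7] := {0xb9,0x5e,0x29,0x71,0xc3,0x67,0x68}
#4 dst[0x14+7] := {0xc3,0x67,0x68,0x25,0x00,0x20,0x31}
query mem[0x09]=0x20, mem[0x06]=0x68, mem[0x18]=0x00, mem[0x19]=0x20, mem[0x14]=0xc3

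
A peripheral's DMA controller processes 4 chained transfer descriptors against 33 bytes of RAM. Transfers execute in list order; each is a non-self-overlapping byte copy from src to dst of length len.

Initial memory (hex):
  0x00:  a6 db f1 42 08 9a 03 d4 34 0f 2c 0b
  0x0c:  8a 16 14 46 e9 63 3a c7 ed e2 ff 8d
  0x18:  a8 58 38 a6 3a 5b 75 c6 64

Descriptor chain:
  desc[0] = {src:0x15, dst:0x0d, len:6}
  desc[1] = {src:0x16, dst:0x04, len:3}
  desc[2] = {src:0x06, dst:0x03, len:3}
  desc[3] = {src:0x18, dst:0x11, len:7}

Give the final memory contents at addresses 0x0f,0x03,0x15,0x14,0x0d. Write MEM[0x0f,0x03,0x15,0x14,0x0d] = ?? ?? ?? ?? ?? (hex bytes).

MEM[0x0f,0x03,0x15,0x14,0x0d] = 8d a8 3a a6 e2

[0] 0x15->0x0d len=6 : e2 ff 8d a8 58 38
[1] 0x16->0x04 len=3 : ff 8d a8
[2] 0x06->0x03 len=3 : a8 d4 34
[3] 0x18->0x11 len=7 : a8 58 38 a6 3a 5b 75
query mem[0x0f]=0x8d, mem[0x03]=0xa8, mem[0x15]=0x3a, mem[0x14]=0xa6, mem[0x0d]=0xe2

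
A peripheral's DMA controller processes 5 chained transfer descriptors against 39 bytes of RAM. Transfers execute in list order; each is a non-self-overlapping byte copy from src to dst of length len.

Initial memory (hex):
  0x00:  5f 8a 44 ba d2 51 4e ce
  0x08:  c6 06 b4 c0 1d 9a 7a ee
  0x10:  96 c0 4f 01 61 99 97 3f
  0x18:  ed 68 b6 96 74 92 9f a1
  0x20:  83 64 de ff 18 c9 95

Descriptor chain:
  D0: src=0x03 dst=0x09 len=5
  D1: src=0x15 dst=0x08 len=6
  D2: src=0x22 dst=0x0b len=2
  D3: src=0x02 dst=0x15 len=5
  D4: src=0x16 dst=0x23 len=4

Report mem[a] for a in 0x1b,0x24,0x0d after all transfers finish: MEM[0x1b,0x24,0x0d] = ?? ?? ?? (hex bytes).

MEM[0x1b,0x24,0x0d] = 96 d2 b6

#0 dst[0x09+5] := {0xba,0xd2,0x51,0x4e,0xce}
#1 dst[0x08+6] := {0x99,0x97,0x3f,0xed,0x68,0xb6}
#2 dst[0x0b+2] := {0xde,0xff}
#3 dst[0x15+5] := {0x44,0xba,0xd2,0x51,0x4e}
#4 dst[0x23+4] := {0xba,0xd2,0x51,0x4e}
query mem[0x1b]=0x96, mem[0x24]=0xd2, mem[0x0d]=0xb6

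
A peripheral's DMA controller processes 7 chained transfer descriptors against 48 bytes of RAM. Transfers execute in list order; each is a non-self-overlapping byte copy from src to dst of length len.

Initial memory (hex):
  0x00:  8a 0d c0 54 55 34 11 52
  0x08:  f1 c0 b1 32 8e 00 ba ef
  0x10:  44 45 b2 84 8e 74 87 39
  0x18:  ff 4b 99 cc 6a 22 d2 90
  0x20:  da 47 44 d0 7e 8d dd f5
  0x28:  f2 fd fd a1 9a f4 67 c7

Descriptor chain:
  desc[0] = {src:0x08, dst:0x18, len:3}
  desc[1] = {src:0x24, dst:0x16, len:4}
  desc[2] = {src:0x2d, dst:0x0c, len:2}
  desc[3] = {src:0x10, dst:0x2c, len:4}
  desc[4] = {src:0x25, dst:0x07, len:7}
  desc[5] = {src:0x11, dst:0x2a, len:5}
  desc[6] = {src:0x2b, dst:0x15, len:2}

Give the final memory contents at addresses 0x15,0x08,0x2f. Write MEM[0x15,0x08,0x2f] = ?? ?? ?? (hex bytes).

[0] 0x08->0x18 len=3 : f1 c0 b1
[1] 0x24->0x16 len=4 : 7e 8d dd f5
[2] 0x2d->0x0c len=2 : f4 67
[3] 0x10->0x2c len=4 : 44 45 b2 84
[4] 0x25->0x07 len=7 : 8d dd f5 f2 fd fd a1
[5] 0x11->0x2a len=5 : 45 b2 84 8e 74
[6] 0x2b->0x15 len=2 : b2 84
query mem[0x15]=0xb2, mem[0x08]=0xdd, mem[0x2f]=0x84

MEM[0x15,0x08,0x2f] = b2 dd 84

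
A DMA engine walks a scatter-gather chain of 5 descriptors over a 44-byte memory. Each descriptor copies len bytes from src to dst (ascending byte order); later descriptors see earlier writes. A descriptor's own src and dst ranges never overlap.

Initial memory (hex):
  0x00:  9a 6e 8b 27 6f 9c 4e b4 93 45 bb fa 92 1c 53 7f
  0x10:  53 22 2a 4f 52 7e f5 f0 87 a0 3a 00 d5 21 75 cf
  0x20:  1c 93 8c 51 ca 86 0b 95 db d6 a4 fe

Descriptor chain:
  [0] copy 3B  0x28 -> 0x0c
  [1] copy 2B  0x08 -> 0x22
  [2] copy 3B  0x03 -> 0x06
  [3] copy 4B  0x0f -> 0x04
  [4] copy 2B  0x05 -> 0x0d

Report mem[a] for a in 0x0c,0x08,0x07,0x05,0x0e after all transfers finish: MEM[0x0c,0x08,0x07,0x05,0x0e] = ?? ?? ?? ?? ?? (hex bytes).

[0] 0x28->0x0c len=3 : db d6 a4
[1] 0x08->0x22 len=2 : 93 45
[2] 0x03->0x06 len=3 : 27 6f 9c
[3] 0x0f->0x04 len=4 : 7f 53 22 2a
[4] 0x05->0x0d len=2 : 53 22
query mem[0x0c]=0xdb, mem[0x08]=0x9c, mem[0x07]=0x2a, mem[0x05]=0x53, mem[0x0e]=0x22

MEM[0x0c,0x08,0x07,0x05,0x0e] = db 9c 2a 53 22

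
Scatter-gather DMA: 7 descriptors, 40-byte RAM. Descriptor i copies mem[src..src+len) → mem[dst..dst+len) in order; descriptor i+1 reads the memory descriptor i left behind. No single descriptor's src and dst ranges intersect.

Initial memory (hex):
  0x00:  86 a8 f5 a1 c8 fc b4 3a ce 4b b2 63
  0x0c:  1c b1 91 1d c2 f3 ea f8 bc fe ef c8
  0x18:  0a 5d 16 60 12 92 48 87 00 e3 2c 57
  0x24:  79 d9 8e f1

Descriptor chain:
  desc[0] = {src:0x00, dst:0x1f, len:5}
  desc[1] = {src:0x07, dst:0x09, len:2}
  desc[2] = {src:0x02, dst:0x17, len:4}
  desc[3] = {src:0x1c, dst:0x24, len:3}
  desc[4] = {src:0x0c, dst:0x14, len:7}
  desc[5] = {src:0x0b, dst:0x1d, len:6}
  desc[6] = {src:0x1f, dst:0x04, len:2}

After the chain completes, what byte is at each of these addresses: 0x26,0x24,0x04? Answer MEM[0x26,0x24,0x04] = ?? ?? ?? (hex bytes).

  after D0: wrote 5B at 0x1f = 86a8f5a1c8
  after D1: wrote 2B at 0x09 = 3ace
  after D2: wrote 4B at 0x17 = f5a1c8fc
  after D3: wrote 3B at 0x24 = 129248
  after D4: wrote 7B at 0x14 = 1cb1911dc2f3ea
  after D5: wrote 6B at 0x1d = 631cb1911dc2
  after D6: wrote 2B at 0x04 = b191
query mem[0x26]=0x48, mem[0x24]=0x12, mem[0x04]=0xb1

MEM[0x26,0x24,0x04] = 48 12 b1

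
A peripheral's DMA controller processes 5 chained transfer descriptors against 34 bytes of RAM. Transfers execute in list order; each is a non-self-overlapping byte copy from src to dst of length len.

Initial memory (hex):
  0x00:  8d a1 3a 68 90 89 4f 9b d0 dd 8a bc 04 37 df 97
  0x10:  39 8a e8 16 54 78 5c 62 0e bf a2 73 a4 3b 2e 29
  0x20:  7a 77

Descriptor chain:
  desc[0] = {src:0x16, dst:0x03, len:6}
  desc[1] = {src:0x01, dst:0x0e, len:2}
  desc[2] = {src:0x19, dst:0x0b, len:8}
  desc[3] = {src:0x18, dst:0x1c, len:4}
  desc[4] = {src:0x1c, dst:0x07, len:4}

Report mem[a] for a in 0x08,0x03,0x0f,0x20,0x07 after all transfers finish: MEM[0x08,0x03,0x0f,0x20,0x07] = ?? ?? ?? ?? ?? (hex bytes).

#0 dst[0x03+6] := {0x5c,0x62,0x0e,0xbf,0xa2,0x73}
#1 dst[0x0e+2] := {0xa1,0x3a}
#2 dst[0x0b+8] := {0xbf,0xa2,0x73,0xa4,0x3b,0x2e,0x29,0x7a}
#3 dst[0x1c+4] := {0x0e,0xbf,0xa2,0x73}
#4 dst[0x07+4] := {0x0e,0xbf,0xa2,0x73}
query mem[0x08]=0xbf, mem[0x03]=0x5c, mem[0x0f]=0x3b, mem[0x20]=0x7a, mem[0x07]=0x0e

MEM[0x08,0x03,0x0f,0x20,0x07] = bf 5c 3b 7a 0e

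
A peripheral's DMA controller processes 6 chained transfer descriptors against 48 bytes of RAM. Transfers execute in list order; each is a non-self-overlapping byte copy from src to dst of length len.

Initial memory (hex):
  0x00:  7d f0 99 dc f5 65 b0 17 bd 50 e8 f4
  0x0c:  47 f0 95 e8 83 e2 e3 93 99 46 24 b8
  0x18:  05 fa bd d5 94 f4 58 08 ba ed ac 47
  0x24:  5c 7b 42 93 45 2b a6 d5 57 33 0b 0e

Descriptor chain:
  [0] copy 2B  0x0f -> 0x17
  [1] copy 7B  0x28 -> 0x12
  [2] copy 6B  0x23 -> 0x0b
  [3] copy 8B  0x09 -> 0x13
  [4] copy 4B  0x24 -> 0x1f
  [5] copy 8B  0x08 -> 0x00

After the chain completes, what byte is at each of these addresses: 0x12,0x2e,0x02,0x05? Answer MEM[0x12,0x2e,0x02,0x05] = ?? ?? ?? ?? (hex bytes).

#0 dst[0x17+2] := {0xe8,0x83}
#1 dst[0x12+7] := {0x45,0x2b,0xa6,0xd5,0x57,0x33,0x0b}
#2 dst[0x0b+6] := {0x47,0x5c,0x7b,0x42,0x93,0x45}
#3 dst[0x13+8] := {0x50,0xe8,0x47,0x5c,0x7b,0x42,0x93,0x45}
#4 dst[0x1f+4] := {0x5c,0x7b,0x42,0x93}
#5 dst[0x00+8] := {0xbd,0x50,0xe8,0x47,0x5c,0x7b,0x42,0x93}
query mem[0x12]=0x45, mem[0x2e]=0x0b, mem[0x02]=0xe8, mem[0x05]=0x7b

MEM[0x12,0x2e,0x02,0x05] = 45 0b e8 7b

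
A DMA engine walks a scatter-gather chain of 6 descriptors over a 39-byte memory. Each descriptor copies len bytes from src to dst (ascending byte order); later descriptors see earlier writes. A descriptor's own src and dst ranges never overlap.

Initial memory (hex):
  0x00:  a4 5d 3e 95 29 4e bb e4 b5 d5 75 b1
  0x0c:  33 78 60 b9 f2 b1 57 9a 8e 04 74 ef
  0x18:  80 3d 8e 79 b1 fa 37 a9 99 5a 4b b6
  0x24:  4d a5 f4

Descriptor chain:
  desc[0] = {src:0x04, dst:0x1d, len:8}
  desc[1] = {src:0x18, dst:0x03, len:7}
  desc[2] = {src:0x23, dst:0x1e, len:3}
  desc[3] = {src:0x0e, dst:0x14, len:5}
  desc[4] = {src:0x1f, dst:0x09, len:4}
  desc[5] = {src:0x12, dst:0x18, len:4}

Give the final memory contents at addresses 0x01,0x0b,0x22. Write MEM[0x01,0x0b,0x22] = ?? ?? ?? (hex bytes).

MEM[0x01,0x0b,0x22] = 5d b5 d5

#0 dst[0x1d+8] := {0x29,0x4e,0xbb,0xe4,0xb5,0xd5,0x75,0xb1}
#1 dst[0x03+7] := {0x80,0x3d,0x8e,0x79,0xb1,0x29,0x4e}
#2 dst[0x1e+3] := {0x75,0xb1,0xa5}
#3 dst[0x14+5] := {0x60,0xb9,0xf2,0xb1,0x57}
#4 dst[0x09+4] := {0xb1,0xa5,0xb5,0xd5}
#5 dst[0x18+4] := {0x57,0x9a,0x60,0xb9}
query mem[0x01]=0x5d, mem[0x0b]=0xb5, mem[0x22]=0xd5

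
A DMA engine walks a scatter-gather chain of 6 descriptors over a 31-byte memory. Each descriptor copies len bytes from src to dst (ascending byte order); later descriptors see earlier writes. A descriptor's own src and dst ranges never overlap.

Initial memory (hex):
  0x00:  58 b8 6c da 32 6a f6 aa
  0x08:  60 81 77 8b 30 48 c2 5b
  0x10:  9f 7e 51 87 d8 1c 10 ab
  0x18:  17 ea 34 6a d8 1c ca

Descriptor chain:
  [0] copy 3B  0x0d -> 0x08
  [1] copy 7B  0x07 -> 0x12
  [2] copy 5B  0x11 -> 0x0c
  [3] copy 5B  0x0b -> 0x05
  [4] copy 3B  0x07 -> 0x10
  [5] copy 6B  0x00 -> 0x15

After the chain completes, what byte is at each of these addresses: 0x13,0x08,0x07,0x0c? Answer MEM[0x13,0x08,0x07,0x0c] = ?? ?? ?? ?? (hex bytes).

MEM[0x13,0x08,0x07,0x0c] = 48 48 aa 7e

[0] 0x0d->0x08 len=3 : 48 c2 5b
[1] 0x07->0x12 len=7 : aa 48 c2 5b 8b 30 48
[2] 0x11->0x0c len=5 : 7e aa 48 c2 5b
[3] 0x0b->0x05 len=5 : 8b 7e aa 48 c2
[4] 0x07->0x10 len=3 : aa 48 c2
[5] 0x00->0x15 len=6 : 58 b8 6c da 32 8b
query mem[0x13]=0x48, mem[0x08]=0x48, mem[0x07]=0xaa, mem[0x0c]=0x7e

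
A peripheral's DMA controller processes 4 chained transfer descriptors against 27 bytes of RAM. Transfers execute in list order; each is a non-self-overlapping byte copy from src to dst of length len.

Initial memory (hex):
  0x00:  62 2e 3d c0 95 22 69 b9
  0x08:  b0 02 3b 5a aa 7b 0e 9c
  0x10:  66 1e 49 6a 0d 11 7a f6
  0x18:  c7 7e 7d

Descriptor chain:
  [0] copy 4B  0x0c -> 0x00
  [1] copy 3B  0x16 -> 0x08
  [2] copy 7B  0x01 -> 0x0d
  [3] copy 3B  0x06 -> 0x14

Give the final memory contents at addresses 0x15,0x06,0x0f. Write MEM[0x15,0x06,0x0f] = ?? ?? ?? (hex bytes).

D0: mem[0x00..0x03] <- [aa 7b 0e 9c]
D1: mem[0x08..0x0a] <- [7a f6 c7]
D2: mem[0x0d..0x13] <- [7b 0e 9c 95 22 69 b9]
D3: mem[0x14..0x16] <- [69 b9 7a]
query mem[0x15]=0xb9, mem[0x06]=0x69, mem[0x0f]=0x9c

MEM[0x15,0x06,0x0f] = b9 69 9c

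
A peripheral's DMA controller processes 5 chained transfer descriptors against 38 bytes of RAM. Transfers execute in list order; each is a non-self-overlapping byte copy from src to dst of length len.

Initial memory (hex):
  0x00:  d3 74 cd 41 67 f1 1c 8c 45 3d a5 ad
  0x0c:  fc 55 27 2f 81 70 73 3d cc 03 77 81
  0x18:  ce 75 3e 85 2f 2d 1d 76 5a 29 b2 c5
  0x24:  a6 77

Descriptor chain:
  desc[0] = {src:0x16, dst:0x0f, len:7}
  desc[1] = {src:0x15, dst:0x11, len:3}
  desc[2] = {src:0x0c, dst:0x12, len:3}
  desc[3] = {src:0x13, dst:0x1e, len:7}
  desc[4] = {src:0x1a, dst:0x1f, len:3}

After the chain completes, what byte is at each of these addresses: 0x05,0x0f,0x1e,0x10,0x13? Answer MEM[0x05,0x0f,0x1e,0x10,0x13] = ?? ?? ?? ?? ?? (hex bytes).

MEM[0x05,0x0f,0x1e,0x10,0x13] = f1 77 55 81 55

[0] 0x16->0x0f len=7 : 77 81 ce 75 3e 85 2f
[1] 0x15->0x11 len=3 : 2f 77 81
[2] 0x0c->0x12 len=3 : fc 55 27
[3] 0x13->0x1e len=7 : 55 27 2f 77 81 ce 75
[4] 0x1a->0x1f len=3 : 3e 85 2f
query mem[0x05]=0xf1, mem[0x0f]=0x77, mem[0x1e]=0x55, mem[0x10]=0x81, mem[0x13]=0x55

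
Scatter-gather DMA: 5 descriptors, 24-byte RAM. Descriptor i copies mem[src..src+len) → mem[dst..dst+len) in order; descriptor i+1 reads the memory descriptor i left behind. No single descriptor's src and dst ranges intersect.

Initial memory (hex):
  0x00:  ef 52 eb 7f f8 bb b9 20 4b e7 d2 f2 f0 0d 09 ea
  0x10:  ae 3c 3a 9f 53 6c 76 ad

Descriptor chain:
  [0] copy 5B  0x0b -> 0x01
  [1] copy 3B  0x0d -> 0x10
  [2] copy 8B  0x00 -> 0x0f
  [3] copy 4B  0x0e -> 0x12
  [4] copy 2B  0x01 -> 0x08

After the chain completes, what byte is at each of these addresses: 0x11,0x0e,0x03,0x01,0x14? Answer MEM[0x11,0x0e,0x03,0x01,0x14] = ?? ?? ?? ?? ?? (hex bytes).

MEM[0x11,0x0e,0x03,0x01,0x14] = f0 09 0d f2 f2

  after D0: wrote 5B at 0x01 = f2f00d09ea
  after D1: wrote 3B at 0x10 = 0d09ea
  after D2: wrote 8B at 0x0f = eff2f00d09eab920
  after D3: wrote 4B at 0x12 = 09eff2f0
  after D4: wrote 2B at 0x08 = f2f0
query mem[0x11]=0xf0, mem[0x0e]=0x09, mem[0x03]=0x0d, mem[0x01]=0xf2, mem[0x14]=0xf2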